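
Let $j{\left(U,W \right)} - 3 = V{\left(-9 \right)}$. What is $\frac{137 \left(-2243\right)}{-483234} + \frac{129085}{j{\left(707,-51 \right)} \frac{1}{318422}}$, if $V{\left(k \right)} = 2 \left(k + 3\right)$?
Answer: $- \frac{6620870195449987}{1449702} \approx -4.5671 \cdot 10^{9}$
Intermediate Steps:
$V{\left(k \right)} = 6 + 2 k$ ($V{\left(k \right)} = 2 \left(3 + k\right) = 6 + 2 k$)
$j{\left(U,W \right)} = -9$ ($j{\left(U,W \right)} = 3 + \left(6 + 2 \left(-9\right)\right) = 3 + \left(6 - 18\right) = 3 - 12 = -9$)
$\frac{137 \left(-2243\right)}{-483234} + \frac{129085}{j{\left(707,-51 \right)} \frac{1}{318422}} = \frac{137 \left(-2243\right)}{-483234} + \frac{129085}{\left(-9\right) \frac{1}{318422}} = \left(-307291\right) \left(- \frac{1}{483234}\right) + \frac{129085}{\left(-9\right) \frac{1}{318422}} = \frac{307291}{483234} + \frac{129085}{- \frac{9}{318422}} = \frac{307291}{483234} + 129085 \left(- \frac{318422}{9}\right) = \frac{307291}{483234} - \frac{41103503870}{9} = - \frac{6620870195449987}{1449702}$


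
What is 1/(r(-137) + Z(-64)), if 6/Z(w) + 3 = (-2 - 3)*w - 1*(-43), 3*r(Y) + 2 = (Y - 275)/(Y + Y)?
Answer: -8220/1223 ≈ -6.7212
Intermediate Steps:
r(Y) = -⅔ + (-275 + Y)/(6*Y) (r(Y) = -⅔ + ((Y - 275)/(Y + Y))/3 = -⅔ + ((-275 + Y)/((2*Y)))/3 = -⅔ + ((-275 + Y)*(1/(2*Y)))/3 = -⅔ + ((-275 + Y)/(2*Y))/3 = -⅔ + (-275 + Y)/(6*Y))
Z(w) = 6/(40 - 5*w) (Z(w) = 6/(-3 + ((-2 - 3)*w - 1*(-43))) = 6/(-3 + (-5*w + 43)) = 6/(-3 + (43 - 5*w)) = 6/(40 - 5*w))
1/(r(-137) + Z(-64)) = 1/((⅙)*(-275 - 3*(-137))/(-137) - 6/(-40 + 5*(-64))) = 1/((⅙)*(-1/137)*(-275 + 411) - 6/(-40 - 320)) = 1/((⅙)*(-1/137)*136 - 6/(-360)) = 1/(-68/411 - 6*(-1/360)) = 1/(-68/411 + 1/60) = 1/(-1223/8220) = -8220/1223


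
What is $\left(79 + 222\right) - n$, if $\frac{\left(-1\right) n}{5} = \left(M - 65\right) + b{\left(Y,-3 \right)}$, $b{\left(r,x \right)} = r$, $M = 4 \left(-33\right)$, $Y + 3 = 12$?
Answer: $-639$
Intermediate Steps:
$Y = 9$ ($Y = -3 + 12 = 9$)
$M = -132$
$n = 940$ ($n = - 5 \left(\left(-132 - 65\right) + 9\right) = - 5 \left(-197 + 9\right) = \left(-5\right) \left(-188\right) = 940$)
$\left(79 + 222\right) - n = \left(79 + 222\right) - 940 = 301 - 940 = -639$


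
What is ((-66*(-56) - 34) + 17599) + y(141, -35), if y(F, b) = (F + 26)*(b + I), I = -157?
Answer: -10803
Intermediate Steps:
y(F, b) = (-157 + b)*(26 + F) (y(F, b) = (F + 26)*(b - 157) = (26 + F)*(-157 + b) = (-157 + b)*(26 + F))
((-66*(-56) - 34) + 17599) + y(141, -35) = ((-66*(-56) - 34) + 17599) + (-4082 - 157*141 + 26*(-35) + 141*(-35)) = ((3696 - 34) + 17599) + (-4082 - 22137 - 910 - 4935) = (3662 + 17599) - 32064 = 21261 - 32064 = -10803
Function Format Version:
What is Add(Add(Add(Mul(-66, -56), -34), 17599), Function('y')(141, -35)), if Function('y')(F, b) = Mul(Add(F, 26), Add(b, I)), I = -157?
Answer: -10803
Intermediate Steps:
Function('y')(F, b) = Mul(Add(-157, b), Add(26, F)) (Function('y')(F, b) = Mul(Add(F, 26), Add(b, -157)) = Mul(Add(26, F), Add(-157, b)) = Mul(Add(-157, b), Add(26, F)))
Add(Add(Add(Mul(-66, -56), -34), 17599), Function('y')(141, -35)) = Add(Add(Add(Mul(-66, -56), -34), 17599), Add(-4082, Mul(-157, 141), Mul(26, -35), Mul(141, -35))) = Add(Add(Add(3696, -34), 17599), Add(-4082, -22137, -910, -4935)) = Add(Add(3662, 17599), -32064) = Add(21261, -32064) = -10803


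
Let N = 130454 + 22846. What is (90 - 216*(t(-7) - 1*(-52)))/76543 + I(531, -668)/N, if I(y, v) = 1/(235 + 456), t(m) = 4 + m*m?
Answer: -2392965400457/8108222952900 ≈ -0.29513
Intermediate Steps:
t(m) = 4 + m**2
I(y, v) = 1/691
N = 153300
(90 - 216*(t(-7) - 1*(-52)))/76543 + I(531, -668)/N = (90 - 216*((4 + (-7)**2) - 1*(-52)))/76543 + (1/691)/153300 = (90 - 216*((4 + 49) + 52))*(1/76543) + (1/691)*(1/153300) = (90 - 216*(53 + 52))*(1/76543) + 1/105930300 = (90 - 216*105)*(1/76543) + 1/105930300 = (90 - 22680)*(1/76543) + 1/105930300 = -22590*1/76543 + 1/105930300 = -22590/76543 + 1/105930300 = -2392965400457/8108222952900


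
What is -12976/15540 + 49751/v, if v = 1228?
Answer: 189299003/4770780 ≈ 39.679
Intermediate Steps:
-12976/15540 + 49751/v = -12976/15540 + 49751/1228 = -12976*1/15540 + 49751*(1/1228) = -3244/3885 + 49751/1228 = 189299003/4770780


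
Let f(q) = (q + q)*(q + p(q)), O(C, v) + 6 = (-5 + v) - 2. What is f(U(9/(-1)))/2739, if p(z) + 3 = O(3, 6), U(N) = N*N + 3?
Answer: 4144/913 ≈ 4.5389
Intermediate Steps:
O(C, v) = -13 + v (O(C, v) = -6 + ((-5 + v) - 2) = -6 + (-7 + v) = -13 + v)
U(N) = 3 + N**2 (U(N) = N**2 + 3 = 3 + N**2)
p(z) = -10 (p(z) = -3 + (-13 + 6) = -3 - 7 = -10)
f(q) = 2*q*(-10 + q) (f(q) = (q + q)*(q - 10) = (2*q)*(-10 + q) = 2*q*(-10 + q))
f(U(9/(-1)))/2739 = (2*(3 + (9/(-1))**2)*(-10 + (3 + (9/(-1))**2)))/2739 = (2*(3 + (9*(-1))**2)*(-10 + (3 + (9*(-1))**2)))*(1/2739) = (2*(3 + (-9)**2)*(-10 + (3 + (-9)**2)))*(1/2739) = (2*(3 + 81)*(-10 + (3 + 81)))*(1/2739) = (2*84*(-10 + 84))*(1/2739) = (2*84*74)*(1/2739) = 12432*(1/2739) = 4144/913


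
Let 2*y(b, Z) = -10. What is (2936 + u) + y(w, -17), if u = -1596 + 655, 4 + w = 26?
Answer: 1990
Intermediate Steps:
w = 22 (w = -4 + 26 = 22)
y(b, Z) = -5 (y(b, Z) = (1/2)*(-10) = -5)
u = -941
(2936 + u) + y(w, -17) = (2936 - 941) - 5 = 1995 - 5 = 1990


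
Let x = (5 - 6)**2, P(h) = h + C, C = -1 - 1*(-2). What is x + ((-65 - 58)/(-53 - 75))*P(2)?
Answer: 497/128 ≈ 3.8828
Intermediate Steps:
C = 1 (C = -1 + 2 = 1)
P(h) = 1 + h (P(h) = h + 1 = 1 + h)
x = 1 (x = (-1)**2 = 1)
x + ((-65 - 58)/(-53 - 75))*P(2) = 1 + ((-65 - 58)/(-53 - 75))*(1 + 2) = 1 - 123/(-128)*3 = 1 - 123*(-1/128)*3 = 1 + (123/128)*3 = 1 + 369/128 = 497/128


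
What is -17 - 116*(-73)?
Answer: 8451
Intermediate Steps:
-17 - 116*(-73) = -17 + 8468 = 8451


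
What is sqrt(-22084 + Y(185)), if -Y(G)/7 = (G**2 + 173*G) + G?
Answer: 19*I*sqrt(1349) ≈ 697.85*I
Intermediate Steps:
Y(G) = -1218*G - 7*G**2 (Y(G) = -7*((G**2 + 173*G) + G) = -7*(G**2 + 174*G) = -1218*G - 7*G**2)
sqrt(-22084 + Y(185)) = sqrt(-22084 - 7*185*(174 + 185)) = sqrt(-22084 - 7*185*359) = sqrt(-22084 - 464905) = sqrt(-486989) = 19*I*sqrt(1349)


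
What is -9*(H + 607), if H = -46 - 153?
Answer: -3672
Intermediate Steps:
H = -199
-9*(H + 607) = -9*(-199 + 607) = -9*408 = -3672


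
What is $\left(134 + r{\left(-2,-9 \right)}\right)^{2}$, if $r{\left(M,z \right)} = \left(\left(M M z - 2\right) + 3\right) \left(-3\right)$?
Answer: $57121$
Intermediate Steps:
$r{\left(M,z \right)} = -3 - 3 z M^{2}$ ($r{\left(M,z \right)} = \left(\left(M^{2} z - 2\right) + 3\right) \left(-3\right) = \left(\left(z M^{2} - 2\right) + 3\right) \left(-3\right) = \left(\left(-2 + z M^{2}\right) + 3\right) \left(-3\right) = \left(1 + z M^{2}\right) \left(-3\right) = -3 - 3 z M^{2}$)
$\left(134 + r{\left(-2,-9 \right)}\right)^{2} = \left(134 - \left(3 - 27 \left(-2\right)^{2}\right)\right)^{2} = \left(134 - \left(3 - 108\right)\right)^{2} = \left(134 + \left(-3 + 108\right)\right)^{2} = \left(134 + 105\right)^{2} = 239^{2} = 57121$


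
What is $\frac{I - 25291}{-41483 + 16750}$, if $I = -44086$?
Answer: $\frac{69377}{24733} \approx 2.805$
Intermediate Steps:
$\frac{I - 25291}{-41483 + 16750} = \frac{-44086 - 25291}{-41483 + 16750} = - \frac{69377}{-24733} = \left(-69377\right) \left(- \frac{1}{24733}\right) = \frac{69377}{24733}$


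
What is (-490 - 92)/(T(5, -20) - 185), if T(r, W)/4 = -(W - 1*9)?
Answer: 194/23 ≈ 8.4348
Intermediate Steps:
T(r, W) = 36 - 4*W (T(r, W) = 4*(-(W - 1*9)) = 4*(-(W - 9)) = 4*(-(-9 + W)) = 4*(9 - W) = 36 - 4*W)
(-490 - 92)/(T(5, -20) - 185) = (-490 - 92)/((36 - 4*(-20)) - 185) = -582/((36 + 80) - 185) = -582/(116 - 185) = -582/(-69) = -582*(-1/69) = 194/23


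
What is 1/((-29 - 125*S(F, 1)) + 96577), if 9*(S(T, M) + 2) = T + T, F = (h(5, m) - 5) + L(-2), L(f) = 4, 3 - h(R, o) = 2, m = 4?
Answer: 1/96798 ≈ 1.0331e-5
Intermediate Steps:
h(R, o) = 1 (h(R, o) = 3 - 1*2 = 3 - 2 = 1)
F = 0 (F = (1 - 5) + 4 = -4 + 4 = 0)
S(T, M) = -2 + 2*T/9 (S(T, M) = -2 + (T + T)/9 = -2 + (2*T)/9 = -2 + 2*T/9)
1/((-29 - 125*S(F, 1)) + 96577) = 1/((-29 - 125*(-2 + (2/9)*0)) + 96577) = 1/((-29 - 125*(-2 + 0)) + 96577) = 1/((-29 - 125*(-2)) + 96577) = 1/((-29 + 250) + 96577) = 1/(221 + 96577) = 1/96798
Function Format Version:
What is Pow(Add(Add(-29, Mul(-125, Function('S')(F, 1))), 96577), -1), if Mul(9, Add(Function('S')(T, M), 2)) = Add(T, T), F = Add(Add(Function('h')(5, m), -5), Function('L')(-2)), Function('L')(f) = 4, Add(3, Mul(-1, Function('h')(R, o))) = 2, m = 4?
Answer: Rational(1, 96798) ≈ 1.0331e-5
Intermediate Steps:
Function('h')(R, o) = 1 (Function('h')(R, o) = Add(3, Mul(-1, 2)) = Add(3, -2) = 1)
F = 0 (F = Add(Add(1, -5), 4) = Add(-4, 4) = 0)
Function('S')(T, M) = Add(-2, Mul(Rational(2, 9), T)) (Function('S')(T, M) = Add(-2, Mul(Rational(1, 9), Add(T, T))) = Add(-2, Mul(Rational(1, 9), Mul(2, T))) = Add(-2, Mul(Rational(2, 9), T)))
Pow(Add(Add(-29, Mul(-125, Function('S')(F, 1))), 96577), -1) = Pow(Add(Add(-29, Mul(-125, Add(-2, Mul(Rational(2, 9), 0)))), 96577), -1) = Pow(Add(Add(-29, Mul(-125, Add(-2, 0))), 96577), -1) = Pow(Add(Add(-29, Mul(-125, -2)), 96577), -1) = Pow(Add(Add(-29, 250), 96577), -1) = Pow(Add(221, 96577), -1) = Pow(96798, -1) = Rational(1, 96798)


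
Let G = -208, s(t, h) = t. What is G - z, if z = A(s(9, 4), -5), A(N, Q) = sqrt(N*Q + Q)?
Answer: -208 - 5*I*sqrt(2) ≈ -208.0 - 7.0711*I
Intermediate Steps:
A(N, Q) = sqrt(Q + N*Q)
z = 5*I*sqrt(2) (z = sqrt(-5*(1 + 9)) = sqrt(-5*10) = sqrt(-50) = 5*I*sqrt(2) ≈ 7.0711*I)
G - z = -208 - 5*I*sqrt(2)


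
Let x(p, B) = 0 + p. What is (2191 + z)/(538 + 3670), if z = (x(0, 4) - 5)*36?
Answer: 2011/4208 ≈ 0.47790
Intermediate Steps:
x(p, B) = p
z = -180 (z = (0 - 5)*36 = -5*36 = -180)
(2191 + z)/(538 + 3670) = (2191 - 180)/(538 + 3670) = 2011/4208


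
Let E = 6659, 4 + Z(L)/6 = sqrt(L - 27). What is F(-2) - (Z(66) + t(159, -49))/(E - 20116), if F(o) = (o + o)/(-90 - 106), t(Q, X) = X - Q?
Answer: 2089/659393 + 6*sqrt(39)/13457 ≈ 0.0059525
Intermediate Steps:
Z(L) = -24 + 6*sqrt(-27 + L) (Z(L) = -24 + 6*sqrt(L - 27) = -24 + 6*sqrt(-27 + L))
F(o) = -o/98 (F(o) = (2*o)/(-196) = (2*o)*(-1/196) = -o/98)
F(-2) - (Z(66) + t(159, -49))/(E - 20116) = -1/98*(-2) - ((-24 + 6*sqrt(-27 + 66)) + (-49 - 1*159))/(6659 - 20116) = 1/49 - ((-24 + 6*sqrt(39)) + (-49 - 159))/(-13457) = 1/49 - ((-24 + 6*sqrt(39)) - 208)*(-1)/13457 = 1/49 - (-232 + 6*sqrt(39))*(-1)/13457 = 1/49 - (232/13457 - 6*sqrt(39)/13457) = 1/49 + (-232/13457 + 6*sqrt(39)/13457) = 2089/659393 + 6*sqrt(39)/13457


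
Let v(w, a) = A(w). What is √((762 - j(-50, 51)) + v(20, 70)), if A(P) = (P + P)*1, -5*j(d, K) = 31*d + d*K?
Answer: 3*I*√2 ≈ 4.2426*I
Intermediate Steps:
j(d, K) = -31*d/5 - K*d/5 (j(d, K) = -(31*d + d*K)/5 = -(31*d + K*d)/5 = -31*d/5 - K*d/5)
A(P) = 2*P (A(P) = (2*P)*1 = 2*P)
v(w, a) = 2*w
√((762 - j(-50, 51)) + v(20, 70)) = √((762 - (-1)*(-50)*(31 + 51)/5) + 2*20) = √((762 - (-1)*(-50)*82/5) + 40) = √((762 - 1*820) + 40) = √((762 - 820) + 40) = √(-58 + 40) = √(-18) = 3*I*√2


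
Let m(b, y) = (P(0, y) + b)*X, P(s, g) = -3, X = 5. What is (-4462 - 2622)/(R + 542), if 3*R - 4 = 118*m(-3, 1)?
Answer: 10626/955 ≈ 11.127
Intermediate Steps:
m(b, y) = -15 + 5*b (m(b, y) = (-3 + b)*5 = -15 + 5*b)
R = -3536/3 (R = 4/3 + (118*(-15 + 5*(-3)))/3 = 4/3 + (118*(-15 - 15))/3 = 4/3 + (118*(-30))/3 = 4/3 + (⅓)*(-3540) = 4/3 - 1180 = -3536/3 ≈ -1178.7)
(-4462 - 2622)/(R + 542) = (-4462 - 2622)/(-3536/3 + 542) = -7084/(-1910/3) = -7084*(-3/1910) = 10626/955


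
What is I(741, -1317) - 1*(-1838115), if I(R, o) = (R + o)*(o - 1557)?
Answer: 3493539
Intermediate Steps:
I(R, o) = (-1557 + o)*(R + o) (I(R, o) = (R + o)*(-1557 + o) = (-1557 + o)*(R + o))
I(741, -1317) - 1*(-1838115) = ((-1317)² - 1557*741 - 1557*(-1317) + 741*(-1317)) - 1*(-1838115) = (1734489 - 1153737 + 2050569 - 975897) + 1838115 = 1655424 + 1838115 = 3493539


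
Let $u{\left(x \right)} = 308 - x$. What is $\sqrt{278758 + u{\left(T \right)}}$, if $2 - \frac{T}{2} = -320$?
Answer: $\sqrt{278422} \approx 527.66$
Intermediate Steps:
$T = 644$ ($T = 4 - -640 = 4 + 640 = 644$)
$\sqrt{278758 + u{\left(T \right)}} = \sqrt{278758 + \left(308 - 644\right)} = \sqrt{278758 - 336} = \sqrt{278422}$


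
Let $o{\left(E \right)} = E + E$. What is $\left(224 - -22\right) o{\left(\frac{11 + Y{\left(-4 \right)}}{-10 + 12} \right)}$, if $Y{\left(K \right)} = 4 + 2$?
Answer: $4182$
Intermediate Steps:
$Y{\left(K \right)} = 6$
$o{\left(E \right)} = 2 E$
$\left(224 - -22\right) o{\left(\frac{11 + Y{\left(-4 \right)}}{-10 + 12} \right)} = \left(224 - -22\right) 2 \frac{11 + 6}{-10 + 12} = \left(224 + 22\right) 2 \cdot \frac{17}{2} = 246 \cdot 2 \cdot 17 \cdot \frac{1}{2} = 246 \cdot 2 \cdot \frac{17}{2} = 246 \cdot 17 = 4182$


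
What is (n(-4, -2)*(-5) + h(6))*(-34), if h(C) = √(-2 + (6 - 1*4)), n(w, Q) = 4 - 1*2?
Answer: 340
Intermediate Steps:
n(w, Q) = 2 (n(w, Q) = 4 - 2 = 2)
h(C) = 0 (h(C) = √(-2 + (6 - 4)) = √(-2 + 2) = √0 = 0)
(n(-4, -2)*(-5) + h(6))*(-34) = (2*(-5) + 0)*(-34) = (-10 + 0)*(-34) = -10*(-34) = 340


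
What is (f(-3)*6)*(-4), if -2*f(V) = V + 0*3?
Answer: -36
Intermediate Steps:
f(V) = -V/2 (f(V) = -(V + 0*3)/2 = -(V + 0)/2 = -V/2)
(f(-3)*6)*(-4) = (-½*(-3)*6)*(-4) = ((3/2)*6)*(-4) = 9*(-4) = -36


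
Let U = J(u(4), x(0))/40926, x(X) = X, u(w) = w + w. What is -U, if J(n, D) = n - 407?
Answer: 7/718 ≈ 0.0097493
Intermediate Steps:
u(w) = 2*w
J(n, D) = -407 + n
U = -7/718 (U = (-407 + 2*4)/40926 = (-407 + 8)*(1/40926) = -399*1/40926 = -7/718 ≈ -0.0097493)
-U = -1*(-7/718) = 7/718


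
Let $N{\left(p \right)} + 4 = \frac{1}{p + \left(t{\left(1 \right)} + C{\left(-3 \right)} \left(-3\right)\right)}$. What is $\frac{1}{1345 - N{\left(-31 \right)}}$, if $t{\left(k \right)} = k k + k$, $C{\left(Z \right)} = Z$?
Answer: $\frac{20}{26981} \approx 0.00074126$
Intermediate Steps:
$t{\left(k \right)} = k + k^{2}$ ($t{\left(k \right)} = k^{2} + k = k + k^{2}$)
$N{\left(p \right)} = -4 + \frac{1}{11 + p}$ ($N{\left(p \right)} = -4 + \frac{1}{p + \left(1 \left(1 + 1\right) - -9\right)} = -4 + \frac{1}{p + \left(1 \cdot 2 + 9\right)} = -4 + \frac{1}{p + \left(2 + 9\right)} = -4 + \frac{1}{p + 11} = -4 + \frac{1}{11 + p}$)
$\frac{1}{1345 - N{\left(-31 \right)}} = \frac{1}{1345 - \frac{-43 - -124}{11 - 31}} = \frac{1}{1345 - \frac{-43 + 124}{-20}} = \frac{1}{1345 - \left(- \frac{1}{20}\right) 81} = \frac{1}{1345 - - \frac{81}{20}} = \frac{1}{1345 + \frac{81}{20}} = \frac{1}{\frac{26981}{20}} = \frac{20}{26981}$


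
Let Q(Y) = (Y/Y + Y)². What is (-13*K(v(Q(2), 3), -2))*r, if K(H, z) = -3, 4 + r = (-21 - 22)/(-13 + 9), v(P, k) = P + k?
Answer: 1053/4 ≈ 263.25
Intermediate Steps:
Q(Y) = (1 + Y)²
r = 27/4 (r = -4 + (-21 - 22)/(-13 + 9) = -4 - 43/(-4) = -4 - 43*(-¼) = -4 + 43/4 = 27/4 ≈ 6.7500)
(-13*K(v(Q(2), 3), -2))*r = -13*(-3)*(27/4) = 39*(27/4) = 1053/4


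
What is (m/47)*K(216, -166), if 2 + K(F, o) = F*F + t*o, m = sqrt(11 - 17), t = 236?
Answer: 7478*I*sqrt(6)/47 ≈ 389.73*I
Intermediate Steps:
m = I*sqrt(6) (m = sqrt(-6) = I*sqrt(6) ≈ 2.4495*I)
K(F, o) = -2 + F**2 + 236*o (K(F, o) = -2 + (F*F + 236*o) = -2 + (F**2 + 236*o) = -2 + F**2 + 236*o)
(m/47)*K(216, -166) = ((I*sqrt(6))/47)*(-2 + 216**2 + 236*(-166)) = ((I*sqrt(6))*(1/47))*(-2 + 46656 - 39176) = (I*sqrt(6)/47)*7478 = 7478*I*sqrt(6)/47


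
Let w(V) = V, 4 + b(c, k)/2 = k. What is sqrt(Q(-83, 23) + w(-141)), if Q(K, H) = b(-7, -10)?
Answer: 13*I ≈ 13.0*I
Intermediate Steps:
b(c, k) = -8 + 2*k
Q(K, H) = -28 (Q(K, H) = -8 + 2*(-10) = -8 - 20 = -28)
sqrt(Q(-83, 23) + w(-141)) = sqrt(-28 - 141) = sqrt(-169) = 13*I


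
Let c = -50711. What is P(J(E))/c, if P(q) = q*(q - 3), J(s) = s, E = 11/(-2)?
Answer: -11/11932 ≈ -0.00092189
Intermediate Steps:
E = -11/2 (E = 11*(-1/2) = -11/2 ≈ -5.5000)
P(q) = q*(-3 + q)
P(J(E))/c = -11*(-3 - 11/2)/2/(-50711) = -11/2*(-17/2)*(-1/50711) = (187/4)*(-1/50711) = -11/11932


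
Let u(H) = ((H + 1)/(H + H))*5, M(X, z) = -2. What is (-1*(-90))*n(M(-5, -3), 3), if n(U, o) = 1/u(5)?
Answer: 30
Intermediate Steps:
u(H) = 5*(1 + H)/(2*H) (u(H) = ((1 + H)/((2*H)))*5 = ((1 + H)*(1/(2*H)))*5 = ((1 + H)/(2*H))*5 = 5*(1 + H)/(2*H))
n(U, o) = ⅓ (n(U, o) = 1/((5/2)*(1 + 5)/5) = 1/((5/2)*(⅕)*6) = 1/3 = ⅓)
(-1*(-90))*n(M(-5, -3), 3) = -1*(-90)*(⅓) = 90*(⅓) = 30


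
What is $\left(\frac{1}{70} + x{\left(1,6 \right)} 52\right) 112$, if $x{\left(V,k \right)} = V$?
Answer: $\frac{29128}{5} \approx 5825.6$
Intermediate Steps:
$\left(\frac{1}{70} + x{\left(1,6 \right)} 52\right) 112 = \left(\frac{1}{70} + 1 \cdot 52\right) 112 = \left(\frac{1}{70} + 52\right) 112 = \frac{3641}{70} \cdot 112 = \frac{29128}{5}$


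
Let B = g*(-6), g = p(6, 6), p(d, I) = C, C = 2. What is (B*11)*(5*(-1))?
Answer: 660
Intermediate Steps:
p(d, I) = 2
g = 2
B = -12 (B = 2*(-6) = -12)
(B*11)*(5*(-1)) = (-12*11)*(5*(-1)) = -132*(-5) = 660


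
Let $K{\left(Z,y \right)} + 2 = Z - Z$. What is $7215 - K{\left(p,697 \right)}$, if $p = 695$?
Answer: $7217$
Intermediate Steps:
$K{\left(Z,y \right)} = -2$ ($K{\left(Z,y \right)} = -2 + \left(Z - Z\right) = -2 + 0 = -2$)
$7215 - K{\left(p,697 \right)} = 7215 - -2 = 7215 + 2 = 7217$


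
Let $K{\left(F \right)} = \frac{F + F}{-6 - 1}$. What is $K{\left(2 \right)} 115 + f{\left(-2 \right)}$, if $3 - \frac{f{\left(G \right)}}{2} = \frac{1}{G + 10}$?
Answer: $- \frac{1679}{28} \approx -59.964$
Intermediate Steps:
$f{\left(G \right)} = 6 - \frac{2}{10 + G}$ ($f{\left(G \right)} = 6 - \frac{2}{G + 10} = 6 - \frac{2}{10 + G}$)
$K{\left(F \right)} = - \frac{2 F}{7}$ ($K{\left(F \right)} = \frac{2 F}{-7} = 2 F \left(- \frac{1}{7}\right) = - \frac{2 F}{7}$)
$K{\left(2 \right)} 115 + f{\left(-2 \right)} = \left(- \frac{2}{7}\right) 2 \cdot 115 + \frac{2 \left(29 + 3 \left(-2\right)\right)}{10 - 2} = \left(- \frac{4}{7}\right) 115 + \frac{2 \left(29 - 6\right)}{8} = - \frac{460}{7} + 2 \cdot \frac{1}{8} \cdot 23 = - \frac{460}{7} + \frac{23}{4} = - \frac{1679}{28}$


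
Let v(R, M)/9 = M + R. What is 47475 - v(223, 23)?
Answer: 45261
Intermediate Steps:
v(R, M) = 9*M + 9*R (v(R, M) = 9*(M + R) = 9*M + 9*R)
47475 - v(223, 23) = 47475 - (9*23 + 9*223) = 47475 - (207 + 2007) = 47475 - 1*2214 = 47475 - 2214 = 45261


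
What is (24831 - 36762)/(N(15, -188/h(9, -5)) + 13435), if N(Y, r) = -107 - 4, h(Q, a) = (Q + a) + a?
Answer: -11931/13324 ≈ -0.89545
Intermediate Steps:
h(Q, a) = Q + 2*a
N(Y, r) = -111
(24831 - 36762)/(N(15, -188/h(9, -5)) + 13435) = (24831 - 36762)/(-111 + 13435) = -11931/13324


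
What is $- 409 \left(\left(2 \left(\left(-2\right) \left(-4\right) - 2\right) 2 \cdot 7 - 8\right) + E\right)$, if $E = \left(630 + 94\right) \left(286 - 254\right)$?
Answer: $-9541152$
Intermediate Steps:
$E = 23168$ ($E = 724 \cdot 32 = 23168$)
$- 409 \left(\left(2 \left(\left(-2\right) \left(-4\right) - 2\right) 2 \cdot 7 - 8\right) + E\right) = - 409 \left(\left(2 \left(\left(-2\right) \left(-4\right) - 2\right) 2 \cdot 7 - 8\right) + 23168\right) = - 409 \left(\left(2 \left(8 - 2\right) 2 \cdot 7 - 8\right) + 23168\right) = - 409 \left(\left(2 \cdot 6 \cdot 2 \cdot 7 - 8\right) + 23168\right) = - 409 \left(\left(12 \cdot 2 \cdot 7 - 8\right) + 23168\right) = - 409 \left(\left(24 \cdot 7 - 8\right) + 23168\right) = - 409 \left(\left(168 - 8\right) + 23168\right) = - 409 \left(160 + 23168\right) = \left(-409\right) 23328 = -9541152$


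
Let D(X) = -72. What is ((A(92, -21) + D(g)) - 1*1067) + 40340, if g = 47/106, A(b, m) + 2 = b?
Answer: 39291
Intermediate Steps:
A(b, m) = -2 + b
g = 47/106 (g = 47*(1/106) = 47/106 ≈ 0.44340)
((A(92, -21) + D(g)) - 1*1067) + 40340 = (((-2 + 92) - 72) - 1*1067) + 40340 = ((90 - 72) - 1067) + 40340 = (18 - 1067) + 40340 = -1049 + 40340 = 39291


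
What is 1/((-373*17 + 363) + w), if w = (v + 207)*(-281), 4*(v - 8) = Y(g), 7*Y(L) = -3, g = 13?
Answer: -28/1858161 ≈ -1.5069e-5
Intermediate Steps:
Y(L) = -3/7 (Y(L) = (1/7)*(-3) = -3/7)
v = 221/28 (v = 8 + (1/4)*(-3/7) = 8 - 3/28 = 221/28 ≈ 7.8929)
w = -1690777/28 (w = (221/28 + 207)*(-281) = (6017/28)*(-281) = -1690777/28 ≈ -60385.)
1/((-373*17 + 363) + w) = 1/((-373*17 + 363) - 1690777/28) = 1/((-6341 + 363) - 1690777/28) = 1/(-5978 - 1690777/28) = 1/(-1858161/28) = -28/1858161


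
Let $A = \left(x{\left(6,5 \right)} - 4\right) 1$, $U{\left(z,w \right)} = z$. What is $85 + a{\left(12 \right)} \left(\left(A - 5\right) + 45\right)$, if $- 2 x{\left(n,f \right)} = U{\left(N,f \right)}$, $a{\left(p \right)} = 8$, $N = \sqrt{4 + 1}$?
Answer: $373 - 4 \sqrt{5} \approx 364.06$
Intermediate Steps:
$N = \sqrt{5} \approx 2.2361$
$x{\left(n,f \right)} = - \frac{\sqrt{5}}{2}$
$A = -4 - \frac{\sqrt{5}}{2}$ ($A = \left(- \frac{\sqrt{5}}{2} - 4\right) 1 = \left(-4 - \frac{\sqrt{5}}{2}\right) 1 = -4 - \frac{\sqrt{5}}{2} \approx -5.118$)
$85 + a{\left(12 \right)} \left(\left(A - 5\right) + 45\right) = 85 + 8 \left(\left(\left(-4 - \frac{\sqrt{5}}{2}\right) - 5\right) + 45\right) = 85 + 8 \left(\left(-9 - \frac{\sqrt{5}}{2}\right) + 45\right) = 85 + 8 \left(36 - \frac{\sqrt{5}}{2}\right) = 85 + \left(288 - 4 \sqrt{5}\right) = 373 - 4 \sqrt{5}$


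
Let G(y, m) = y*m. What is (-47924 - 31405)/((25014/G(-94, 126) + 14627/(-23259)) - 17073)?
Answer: 1214084492838/261334343629 ≈ 4.6457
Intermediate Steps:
G(y, m) = m*y
(-47924 - 31405)/((25014/G(-94, 126) + 14627/(-23259)) - 17073) = (-47924 - 31405)/((25014/((126*(-94))) + 14627/(-23259)) - 17073) = -79329/((25014/(-11844) + 14627*(-1/23259)) - 17073) = -79329/((25014*(-1/11844) - 14627/23259) - 17073) = -79329/((-4169/1974 - 14627/23259) - 17073) = -79329/(-41946823/15304422 - 17073) = -79329/(-261334343629/15304422) = -79329*(-15304422/261334343629) = 1214084492838/261334343629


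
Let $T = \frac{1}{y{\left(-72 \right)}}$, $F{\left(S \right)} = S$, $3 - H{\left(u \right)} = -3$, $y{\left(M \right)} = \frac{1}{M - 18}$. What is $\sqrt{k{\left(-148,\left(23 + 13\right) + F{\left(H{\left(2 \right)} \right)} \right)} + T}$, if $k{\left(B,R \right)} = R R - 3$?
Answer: $\sqrt{1671} \approx 40.878$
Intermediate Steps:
$y{\left(M \right)} = \frac{1}{-18 + M}$
$H{\left(u \right)} = 6$ ($H{\left(u \right)} = 3 - -3 = 3 + 3 = 6$)
$k{\left(B,R \right)} = -3 + R^{2}$ ($k{\left(B,R \right)} = R^{2} - 3 = -3 + R^{2}$)
$T = -90$ ($T = \frac{1}{\frac{1}{-18 - 72}} = \frac{1}{\frac{1}{-90}} = \frac{1}{- \frac{1}{90}} = -90$)
$\sqrt{k{\left(-148,\left(23 + 13\right) + F{\left(H{\left(2 \right)} \right)} \right)} + T} = \sqrt{\left(-3 + \left(\left(23 + 13\right) + 6\right)^{2}\right) - 90} = \sqrt{\left(-3 + \left(36 + 6\right)^{2}\right) - 90} = \sqrt{\left(-3 + 42^{2}\right) - 90} = \sqrt{\left(-3 + 1764\right) - 90} = \sqrt{1761 - 90} = \sqrt{1671}$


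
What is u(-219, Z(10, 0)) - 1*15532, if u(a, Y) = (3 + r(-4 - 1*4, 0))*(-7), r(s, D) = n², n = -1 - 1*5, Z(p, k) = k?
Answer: -15805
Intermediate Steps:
n = -6 (n = -1 - 5 = -6)
r(s, D) = 36 (r(s, D) = (-6)² = 36)
u(a, Y) = -273 (u(a, Y) = (3 + 36)*(-7) = 39*(-7) = -273)
u(-219, Z(10, 0)) - 1*15532 = -273 - 1*15532 = -273 - 15532 = -15805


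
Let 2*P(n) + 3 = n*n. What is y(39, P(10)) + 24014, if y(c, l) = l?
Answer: 48125/2 ≈ 24063.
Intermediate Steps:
P(n) = -3/2 + n²/2 (P(n) = -3/2 + (n*n)/2 = -3/2 + n²/2)
y(39, P(10)) + 24014 = (-3/2 + (½)*10²) + 24014 = (-3/2 + (½)*100) + 24014 = (-3/2 + 50) + 24014 = 97/2 + 24014 = 48125/2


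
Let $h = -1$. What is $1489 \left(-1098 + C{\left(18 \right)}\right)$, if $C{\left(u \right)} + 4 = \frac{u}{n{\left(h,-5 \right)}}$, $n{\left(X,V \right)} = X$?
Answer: $-1667680$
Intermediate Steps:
$C{\left(u \right)} = -4 - u$ ($C{\left(u \right)} = -4 + \frac{u}{-1} = -4 + u \left(-1\right) = -4 - u$)
$1489 \left(-1098 + C{\left(18 \right)}\right) = 1489 \left(-1098 - 22\right) = 1489 \left(-1120\right) = -1667680$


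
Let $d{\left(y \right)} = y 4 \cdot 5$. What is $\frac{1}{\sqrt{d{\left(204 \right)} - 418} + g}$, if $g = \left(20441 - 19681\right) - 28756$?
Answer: $- \frac{13998}{391886177} - \frac{\sqrt{3662}}{783772354} \approx -3.5797 \cdot 10^{-5}$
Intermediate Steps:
$d{\left(y \right)} = 20 y$ ($d{\left(y \right)} = 4 y 5 = 20 y$)
$g = -27996$ ($g = 760 - 28756 = -27996$)
$\frac{1}{\sqrt{d{\left(204 \right)} - 418} + g} = \frac{1}{\sqrt{20 \cdot 204 - 418} - 27996} = \frac{1}{\sqrt{4080 - 418} - 27996} = \frac{1}{\sqrt{3662} - 27996} = \frac{1}{-27996 + \sqrt{3662}}$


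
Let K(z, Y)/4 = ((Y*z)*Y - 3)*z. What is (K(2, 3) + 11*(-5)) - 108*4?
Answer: -367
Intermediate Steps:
K(z, Y) = 4*z*(-3 + z*Y²) (K(z, Y) = 4*(((Y*z)*Y - 3)*z) = 4*((z*Y² - 3)*z) = 4*((-3 + z*Y²)*z) = 4*(z*(-3 + z*Y²)) = 4*z*(-3 + z*Y²))
(K(2, 3) + 11*(-5)) - 108*4 = (4*2*(-3 + 2*3²) + 11*(-5)) - 108*4 = (4*2*(-3 + 2*9) - 55) - 432 = (4*2*(-3 + 18) - 55) - 432 = (4*2*15 - 55) - 432 = (120 - 55) - 432 = 65 - 432 = -367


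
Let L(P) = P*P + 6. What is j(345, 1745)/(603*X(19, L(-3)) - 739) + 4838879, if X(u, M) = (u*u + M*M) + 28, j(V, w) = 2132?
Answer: 1787980309269/369503 ≈ 4.8389e+6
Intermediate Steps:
L(P) = 6 + P² (L(P) = P² + 6 = 6 + P²)
X(u, M) = 28 + M² + u² (X(u, M) = (u² + M²) + 28 = (M² + u²) + 28 = 28 + M² + u²)
j(345, 1745)/(603*X(19, L(-3)) - 739) + 4838879 = 2132/(603*(28 + (6 + (-3)²)² + 19²) - 739) + 4838879 = 2132/(603*(28 + (6 + 9)² + 361) - 739) + 4838879 = 2132/(603*(28 + 15² + 361) - 739) + 4838879 = 2132/(603*(28 + 225 + 361) - 739) + 4838879 = 2132/(603*614 - 739) + 4838879 = 2132/(370242 - 739) + 4838879 = 2132/369503 + 4838879 = 1787980309269/369503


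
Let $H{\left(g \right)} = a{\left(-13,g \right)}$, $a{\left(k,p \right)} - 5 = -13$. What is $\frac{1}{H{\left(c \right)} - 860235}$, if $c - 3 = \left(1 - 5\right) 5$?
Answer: $- \frac{1}{860243} \approx -1.1625 \cdot 10^{-6}$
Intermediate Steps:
$a{\left(k,p \right)} = -8$ ($a{\left(k,p \right)} = 5 - 13 = -8$)
$c = -17$ ($c = 3 + \left(1 - 5\right) 5 = 3 - 20 = -17$)
$H{\left(g \right)} = -8$
$\frac{1}{H{\left(c \right)} - 860235} = \frac{1}{-8 - 860235} = \frac{1}{-860243} = - \frac{1}{860243}$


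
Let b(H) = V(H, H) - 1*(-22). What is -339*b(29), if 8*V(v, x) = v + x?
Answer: -39663/4 ≈ -9915.8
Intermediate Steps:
V(v, x) = v/8 + x/8 (V(v, x) = (v + x)/8 = v/8 + x/8)
b(H) = 22 + H/4 (b(H) = (H/8 + H/8) - 1*(-22) = H/4 + 22 = 22 + H/4)
-339*b(29) = -339*(22 + (1/4)*29) = -339*(22 + 29/4) = -339*117/4 = -39663/4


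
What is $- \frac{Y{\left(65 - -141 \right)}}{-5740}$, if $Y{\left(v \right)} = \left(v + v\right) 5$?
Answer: $\frac{103}{287} \approx 0.35888$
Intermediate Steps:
$Y{\left(v \right)} = 10 v$ ($Y{\left(v \right)} = 2 v 5 = 10 v$)
$- \frac{Y{\left(65 - -141 \right)}}{-5740} = - \frac{10 \left(65 - -141\right)}{-5740} = - \frac{10 \left(65 + 141\right) \left(-1\right)}{5740} = - \frac{10 \cdot 206 \left(-1\right)}{5740} = - \frac{2060 \left(-1\right)}{5740} = \left(-1\right) \left(- \frac{103}{287}\right) = \frac{103}{287}$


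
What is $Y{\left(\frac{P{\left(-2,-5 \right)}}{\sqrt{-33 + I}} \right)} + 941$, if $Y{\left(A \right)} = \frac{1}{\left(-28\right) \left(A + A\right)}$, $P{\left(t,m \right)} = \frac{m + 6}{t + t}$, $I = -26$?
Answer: $941 + \frac{i \sqrt{59}}{14} \approx 941.0 + 0.54865 i$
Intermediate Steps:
$P{\left(t,m \right)} = \frac{6 + m}{2 t}$
$Y{\left(A \right)} = - \frac{1}{56 A}$ ($Y{\left(A \right)} = \frac{1}{\left(-28\right) 2 A} = \frac{1}{\left(-56\right) A} = - \frac{1}{56 A}$)
$Y{\left(\frac{P{\left(-2,-5 \right)}}{\sqrt{-33 + I}} \right)} + 941 = - \frac{1}{56 \frac{\frac{1}{2} \frac{1}{-2} \left(6 - 5\right)}{\sqrt{-33 - 26}}} + 941 = - \frac{1}{56 \frac{\frac{1}{2} \left(- \frac{1}{2}\right) 1}{\sqrt{-59}}} + 941 = - \frac{1}{56 \left(- \frac{1}{4 i \sqrt{59}}\right)} + 941 = - \frac{1}{56 \left(- \frac{\left(- \frac{1}{59}\right) i \sqrt{59}}{4}\right)} + 941 = - \frac{1}{56 \frac{i \sqrt{59}}{236}} + 941 = - \frac{\left(-4\right) i \sqrt{59}}{56} + 941 = \frac{i \sqrt{59}}{14} + 941 = 941 + \frac{i \sqrt{59}}{14}$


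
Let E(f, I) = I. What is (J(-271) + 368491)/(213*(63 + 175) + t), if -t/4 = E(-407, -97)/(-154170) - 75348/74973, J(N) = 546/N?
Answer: 192374415239186025/26467552244940796 ≈ 7.2683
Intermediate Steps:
t = 7739419186/1926431235 (t = -4*(-97/(-154170) - 75348/74973) = -4*(-97*(-1/154170) - 75348*1/74973) = -4*(97/154170 - 25116/24991) = -4*(-3869709593/3852862470) = 7739419186/1926431235 ≈ 4.0175)
(J(-271) + 368491)/(213*(63 + 175) + t) = (546/(-271) + 368491)/(213*(63 + 175) + 7739419186/1926431235) = (546*(-1/271) + 368491)/(213*238 + 7739419186/1926431235) = (-546/271 + 368491)/(50694 + 7739419186/1926431235) = 99860515/(271*(97666244446276/1926431235)) = (99860515/271)*(1926431235/97666244446276) = 192374415239186025/26467552244940796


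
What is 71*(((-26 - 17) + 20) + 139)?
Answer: 8236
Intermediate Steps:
71*(((-26 - 17) + 20) + 139) = 71*((-43 + 20) + 139) = 71*(-23 + 139) = 71*116 = 8236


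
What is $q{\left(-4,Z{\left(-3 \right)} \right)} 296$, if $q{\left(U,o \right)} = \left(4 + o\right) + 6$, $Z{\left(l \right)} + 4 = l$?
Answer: $888$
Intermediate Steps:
$Z{\left(l \right)} = -4 + l$
$q{\left(U,o \right)} = 10 + o$
$q{\left(-4,Z{\left(-3 \right)} \right)} 296 = \left(10 - 7\right) 296 = 3 \cdot 296 = 888$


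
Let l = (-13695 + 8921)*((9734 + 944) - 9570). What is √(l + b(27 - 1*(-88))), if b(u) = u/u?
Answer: I*√5289591 ≈ 2299.9*I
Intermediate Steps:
l = -5289592 (l = -4774*(10678 - 9570) = -4774*1108 = -5289592)
b(u) = 1
√(l + b(27 - 1*(-88))) = √(-5289592 + 1) = √(-5289591) = I*√5289591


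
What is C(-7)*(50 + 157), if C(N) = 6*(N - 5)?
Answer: -14904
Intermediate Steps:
C(N) = -30 + 6*N (C(N) = 6*(-5 + N) = -30 + 6*N)
C(-7)*(50 + 157) = (-30 + 6*(-7))*(50 + 157) = (-30 - 42)*207 = -72*207 = -14904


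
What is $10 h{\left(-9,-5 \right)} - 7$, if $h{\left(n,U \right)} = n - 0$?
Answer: $-97$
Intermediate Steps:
$h{\left(n,U \right)} = n$ ($h{\left(n,U \right)} = n + 0 = n$)
$10 h{\left(-9,-5 \right)} - 7 = 10 \left(-9\right) - 7 = -90 - 7 = -97$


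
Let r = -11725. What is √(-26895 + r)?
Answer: 2*I*√9655 ≈ 196.52*I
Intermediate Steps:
√(-26895 + r) = √(-26895 - 11725) = √(-38620) = 2*I*√9655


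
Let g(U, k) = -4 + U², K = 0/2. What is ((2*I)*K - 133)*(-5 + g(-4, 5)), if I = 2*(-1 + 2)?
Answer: -931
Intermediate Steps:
K = 0 (K = 0*(½) = 0)
I = 2 (I = 2*1 = 2)
((2*I)*K - 133)*(-5 + g(-4, 5)) = ((2*2)*0 - 133)*(-5 + (-4 + (-4)²)) = (4*0 - 133)*(-5 + (-4 + 16)) = (0 - 133)*(-5 + 12) = -133*7 = -931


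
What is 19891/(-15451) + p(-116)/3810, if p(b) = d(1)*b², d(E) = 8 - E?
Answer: 689787941/29434155 ≈ 23.435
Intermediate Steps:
p(b) = 7*b² (p(b) = (8 - 1*1)*b² = (8 - 1)*b² = 7*b²)
19891/(-15451) + p(-116)/3810 = 19891/(-15451) + (7*(-116)²)/3810 = 19891*(-1/15451) + (7*13456)*(1/3810) = -19891/15451 + 94192*(1/3810) = -19891/15451 + 47096/1905 = 689787941/29434155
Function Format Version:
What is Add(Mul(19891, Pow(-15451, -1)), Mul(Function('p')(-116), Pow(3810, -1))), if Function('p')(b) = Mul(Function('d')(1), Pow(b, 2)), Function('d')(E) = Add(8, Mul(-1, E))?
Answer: Rational(689787941, 29434155) ≈ 23.435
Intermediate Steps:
Function('p')(b) = Mul(7, Pow(b, 2)) (Function('p')(b) = Mul(Add(8, Mul(-1, 1)), Pow(b, 2)) = Mul(Add(8, -1), Pow(b, 2)) = Mul(7, Pow(b, 2)))
Add(Mul(19891, Pow(-15451, -1)), Mul(Function('p')(-116), Pow(3810, -1))) = Add(Mul(19891, Pow(-15451, -1)), Mul(Mul(7, Pow(-116, 2)), Pow(3810, -1))) = Add(Mul(19891, Rational(-1, 15451)), Mul(Mul(7, 13456), Rational(1, 3810))) = Add(Rational(-19891, 15451), Mul(94192, Rational(1, 3810))) = Add(Rational(-19891, 15451), Rational(47096, 1905)) = Rational(689787941, 29434155)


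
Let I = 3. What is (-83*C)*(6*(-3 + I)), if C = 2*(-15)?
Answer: 0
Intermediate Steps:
C = -30
(-83*C)*(6*(-3 + I)) = (-83*(-30))*(6*(-3 + 3)) = 2490*(6*0) = 2490*0 = 0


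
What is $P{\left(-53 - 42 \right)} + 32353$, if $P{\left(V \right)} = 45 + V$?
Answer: $32303$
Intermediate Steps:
$P{\left(-53 - 42 \right)} + 32353 = \left(45 - 95\right) + 32353 = -50 + 32353 = 32303$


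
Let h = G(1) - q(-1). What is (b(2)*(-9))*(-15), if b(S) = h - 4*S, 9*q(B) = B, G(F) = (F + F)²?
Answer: -525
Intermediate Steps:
G(F) = 4*F² (G(F) = (2*F)² = 4*F²)
q(B) = B/9
h = 37/9 (h = 4*1² - (-1)/9 = 4*1 - 1*(-⅑) = 4 + ⅑ = 37/9 ≈ 4.1111)
b(S) = 37/9 - 4*S
(b(2)*(-9))*(-15) = ((37/9 - 4*2)*(-9))*(-15) = ((37/9 - 8)*(-9))*(-15) = -35/9*(-9)*(-15) = 35*(-15) = -525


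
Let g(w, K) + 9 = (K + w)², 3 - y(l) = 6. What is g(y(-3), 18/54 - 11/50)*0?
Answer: 0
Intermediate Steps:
y(l) = -3 (y(l) = 3 - 1*6 = 3 - 6 = -3)
g(w, K) = -9 + (K + w)²
g(y(-3), 18/54 - 11/50)*0 = (-9 + ((18/54 - 11/50) - 3)²)*0 = (-9 + ((18*(1/54) - 11*1/50) - 3)²)*0 = (-9 + ((⅓ - 11/50) - 3)²)*0 = (-9 + (17/150 - 3)²)*0 = (-9 + (-433/150)²)*0 = (-9 + 187489/22500)*0 = -15011/22500*0 = 0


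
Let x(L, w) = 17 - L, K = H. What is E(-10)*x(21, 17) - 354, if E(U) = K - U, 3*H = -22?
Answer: -1094/3 ≈ -364.67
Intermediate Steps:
H = -22/3 (H = (1/3)*(-22) = -22/3 ≈ -7.3333)
K = -22/3 ≈ -7.3333
E(U) = -22/3 - U
E(-10)*x(21, 17) - 354 = (-22/3 - 1*(-10))*(17 - 1*21) - 354 = (-22/3 + 10)*(17 - 21) - 354 = (8/3)*(-4) - 354 = -32/3 - 354 = -1094/3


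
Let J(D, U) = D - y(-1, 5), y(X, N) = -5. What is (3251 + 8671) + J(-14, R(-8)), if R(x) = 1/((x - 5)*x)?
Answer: 11913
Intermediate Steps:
R(x) = 1/(x*(-5 + x)) (R(x) = 1/((-5 + x)*x) = 1/(x*(-5 + x)))
J(D, U) = 5 + D (J(D, U) = D - 1*(-5) = D + 5 = 5 + D)
(3251 + 8671) + J(-14, R(-8)) = (3251 + 8671) + (5 - 14) = 11922 - 9 = 11913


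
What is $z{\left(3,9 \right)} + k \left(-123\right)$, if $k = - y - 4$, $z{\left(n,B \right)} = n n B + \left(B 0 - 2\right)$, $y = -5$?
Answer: $-44$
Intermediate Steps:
$z{\left(n,B \right)} = -2 + B n^{2}$ ($z{\left(n,B \right)} = n^{2} B + \left(0 - 2\right) = B n^{2} - 2 = -2 + B n^{2}$)
$k = 1$ ($k = \left(-1\right) \left(-5\right) - 4 = 5 - 4 = 1$)
$z{\left(3,9 \right)} + k \left(-123\right) = \left(-2 + 9 \cdot 3^{2}\right) + 1 \left(-123\right) = \left(-2 + 9 \cdot 9\right) - 123 = \left(-2 + 81\right) - 123 = 79 - 123 = -44$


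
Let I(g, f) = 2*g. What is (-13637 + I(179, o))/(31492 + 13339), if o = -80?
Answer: -13279/44831 ≈ -0.29620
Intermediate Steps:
(-13637 + I(179, o))/(31492 + 13339) = (-13637 + 2*179)/(31492 + 13339) = (-13637 + 358)/44831 = -13279*1/44831 = -13279/44831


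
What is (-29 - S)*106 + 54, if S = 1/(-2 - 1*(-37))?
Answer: -105806/35 ≈ -3023.0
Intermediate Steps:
S = 1/35 (S = 1/(-2 + 37) = 1/35 ≈ 0.028571)
(-29 - S)*106 + 54 = (-29 - 1*1/35)*106 + 54 = (-29 - 1/35)*106 + 54 = -1016/35*106 + 54 = -107696/35 + 54 = -105806/35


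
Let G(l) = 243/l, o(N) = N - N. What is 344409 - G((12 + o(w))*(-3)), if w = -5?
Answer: 1377663/4 ≈ 3.4442e+5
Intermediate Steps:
o(N) = 0
344409 - G((12 + o(w))*(-3)) = 344409 - 243/((12 + 0)*(-3)) = 344409 - 243/(12*(-3)) = 344409 - 243/(-36) = 344409 - 243*(-1)/36 = 344409 - 1*(-27/4) = 344409 + 27/4 = 1377663/4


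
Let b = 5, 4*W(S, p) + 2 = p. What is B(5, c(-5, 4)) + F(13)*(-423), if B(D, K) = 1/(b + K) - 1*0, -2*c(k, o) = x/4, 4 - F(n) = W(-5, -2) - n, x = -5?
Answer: -342622/45 ≈ -7613.8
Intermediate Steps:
W(S, p) = -½ + p/4
F(n) = 5 + n (F(n) = 4 - ((-½ + (¼)*(-2)) - n) = 4 - ((-½ - ½) - n) = 4 - (-1 - n) = 4 + (1 + n) = 5 + n)
c(k, o) = 5/8 (c(k, o) = -(-5)/(2*4) = -½*(-5/4) = 5/8)
B(D, K) = 1/(5 + K) (B(D, K) = 1/(5 + K) - 1*0 = 1/(5 + K) + 0 = 1/(5 + K))
B(5, c(-5, 4)) + F(13)*(-423) = 1/(5 + 5/8) + (5 + 13)*(-423) = 1/(45/8) + 18*(-423) = 8/45 - 7614 = -342622/45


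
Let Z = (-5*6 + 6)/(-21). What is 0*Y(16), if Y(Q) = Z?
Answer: 0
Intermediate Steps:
Z = 8/7 (Z = (-30 + 6)*(-1/21) = -24*(-1/21) = 8/7 ≈ 1.1429)
Y(Q) = 8/7
0*Y(16) = 0*(8/7) = 0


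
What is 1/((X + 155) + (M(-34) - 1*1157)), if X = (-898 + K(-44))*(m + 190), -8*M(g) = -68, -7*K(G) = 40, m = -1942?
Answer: 14/22152395 ≈ 6.3199e-7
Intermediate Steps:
K(G) = -40/7 (K(G) = -1/7*40 = -40/7)
M(g) = 17/2 (M(g) = -1/8*(-68) = 17/2)
X = 11083152/7 (X = (-898 - 40/7)*(-1942 + 190) = -6326/7*(-1752) = 11083152/7 ≈ 1.5833e+6)
1/((X + 155) + (M(-34) - 1*1157)) = 1/((11083152/7 + 155) + (17/2 - 1*1157)) = 1/(11084237/7 + (17/2 - 1157)) = 1/(11084237/7 - 2297/2) = 1/(22152395/14) = 14/22152395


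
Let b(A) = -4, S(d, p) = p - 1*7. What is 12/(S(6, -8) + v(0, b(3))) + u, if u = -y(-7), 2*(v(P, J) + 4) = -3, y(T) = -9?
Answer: 345/41 ≈ 8.4146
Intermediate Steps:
S(d, p) = -7 + p (S(d, p) = p - 7 = -7 + p)
v(P, J) = -11/2 (v(P, J) = -4 + (½)*(-3) = -4 - 3/2 = -11/2)
u = 9 (u = -1*(-9) = 9)
12/(S(6, -8) + v(0, b(3))) + u = 12/((-7 - 8) - 11/2) + 9 = 12/(-15 - 11/2) + 9 = 12/(-41/2) + 9 = 12*(-2/41) + 9 = -24/41 + 9 = 345/41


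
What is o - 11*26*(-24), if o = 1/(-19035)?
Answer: 130656239/19035 ≈ 6864.0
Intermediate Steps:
o = -1/19035 ≈ -5.2535e-5
o - 11*26*(-24) = -1/19035 - 11*26*(-24) = -1/19035 - 286*(-24) = -1/19035 + 6864 = 130656239/19035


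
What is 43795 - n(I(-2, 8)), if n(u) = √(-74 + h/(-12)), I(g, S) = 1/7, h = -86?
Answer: 43795 - I*√2406/6 ≈ 43795.0 - 8.1752*I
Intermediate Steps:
I(g, S) = ⅐ (I(g, S) = 1*(⅐) = ⅐)
n(u) = I*√2406/6 (n(u) = √(-74 - 86/(-12)) = √(-74 - 86*(-1/12)) = √(-74 + 43/6) = √(-401/6) = I*√2406/6)
43795 - n(I(-2, 8)) = 43795 - I*√2406/6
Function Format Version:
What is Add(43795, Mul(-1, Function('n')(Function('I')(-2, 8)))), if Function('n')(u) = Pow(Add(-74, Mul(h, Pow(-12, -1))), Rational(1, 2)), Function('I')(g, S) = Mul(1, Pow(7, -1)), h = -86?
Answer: Add(43795, Mul(Rational(-1, 6), I, Pow(2406, Rational(1, 2)))) ≈ Add(43795., Mul(-8.1752, I))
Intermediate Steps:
Function('I')(g, S) = Rational(1, 7) (Function('I')(g, S) = Mul(1, Rational(1, 7)) = Rational(1, 7))
Function('n')(u) = Mul(Rational(1, 6), I, Pow(2406, Rational(1, 2))) (Function('n')(u) = Pow(Add(-74, Mul(-86, Pow(-12, -1))), Rational(1, 2)) = Pow(Add(-74, Mul(-86, Rational(-1, 12))), Rational(1, 2)) = Pow(Add(-74, Rational(43, 6)), Rational(1, 2)) = Pow(Rational(-401, 6), Rational(1, 2)) = Mul(Rational(1, 6), I, Pow(2406, Rational(1, 2))))
Add(43795, Mul(-1, Function('n')(Function('I')(-2, 8)))) = Add(43795, Mul(-1, Mul(Rational(1, 6), I, Pow(2406, Rational(1, 2))))) = Add(43795, Mul(Rational(-1, 6), I, Pow(2406, Rational(1, 2))))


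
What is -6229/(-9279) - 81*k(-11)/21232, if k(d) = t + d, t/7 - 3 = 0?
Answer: 62369069/98505864 ≈ 0.63315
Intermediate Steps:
t = 21 (t = 21 + 7*0 = 21 + 0 = 21)
k(d) = 21 + d
-6229/(-9279) - 81*k(-11)/21232 = -6229/(-9279) - 81*(21 - 11)/21232 = -6229*(-1/9279) - 81*10*(1/21232) = 6229/9279 - 810*1/21232 = 6229/9279 - 405/10616 = 62369069/98505864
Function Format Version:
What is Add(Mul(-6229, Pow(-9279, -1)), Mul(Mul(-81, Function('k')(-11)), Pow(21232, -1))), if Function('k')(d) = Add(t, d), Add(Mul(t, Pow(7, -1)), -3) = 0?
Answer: Rational(62369069, 98505864) ≈ 0.63315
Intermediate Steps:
t = 21 (t = Add(21, Mul(7, 0)) = Add(21, 0) = 21)
Function('k')(d) = Add(21, d)
Add(Mul(-6229, Pow(-9279, -1)), Mul(Mul(-81, Function('k')(-11)), Pow(21232, -1))) = Add(Mul(-6229, Pow(-9279, -1)), Mul(Mul(-81, Add(21, -11)), Pow(21232, -1))) = Add(Mul(-6229, Rational(-1, 9279)), Mul(Mul(-81, 10), Rational(1, 21232))) = Add(Rational(6229, 9279), Mul(-810, Rational(1, 21232))) = Add(Rational(6229, 9279), Rational(-405, 10616)) = Rational(62369069, 98505864)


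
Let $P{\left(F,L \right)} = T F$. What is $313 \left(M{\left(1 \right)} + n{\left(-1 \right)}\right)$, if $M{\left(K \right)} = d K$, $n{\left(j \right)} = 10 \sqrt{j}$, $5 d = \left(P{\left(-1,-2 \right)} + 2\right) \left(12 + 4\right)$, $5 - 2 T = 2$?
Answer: $\frac{2504}{5} + 3130 i \approx 500.8 + 3130.0 i$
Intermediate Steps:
$T = \frac{3}{2}$ ($T = \frac{5}{2} - 1 = \frac{3}{2} \approx 1.5$)
$P{\left(F,L \right)} = \frac{3 F}{2}$
$d = \frac{8}{5}$ ($d = \frac{\left(\frac{3}{2} \left(-1\right) + 2\right) \left(12 + 4\right)}{5} = \frac{\left(- \frac{3}{2} + 2\right) 16}{5} = \frac{\frac{1}{2} \cdot 16}{5} = \frac{1}{5} \cdot 8 = \frac{8}{5} \approx 1.6$)
$M{\left(K \right)} = \frac{8 K}{5}$
$313 \left(M{\left(1 \right)} + n{\left(-1 \right)}\right) = 313 \left(\frac{8}{5} \cdot 1 + 10 \sqrt{-1}\right) = 313 \left(\frac{8}{5} + 10 i\right) = \frac{2504}{5} + 3130 i$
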